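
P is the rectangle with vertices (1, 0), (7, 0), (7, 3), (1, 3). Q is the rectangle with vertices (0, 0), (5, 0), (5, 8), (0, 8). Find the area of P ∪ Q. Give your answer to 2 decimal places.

46.00

By inclusion–exclusion:
Individual areas: |P| = 18, |Q| = 40.
|P∩Q|: x∈[1,5], y∈[0,3] → 4·3 = 12.
|P ∪ Q| = 58 − 12 = 46.00.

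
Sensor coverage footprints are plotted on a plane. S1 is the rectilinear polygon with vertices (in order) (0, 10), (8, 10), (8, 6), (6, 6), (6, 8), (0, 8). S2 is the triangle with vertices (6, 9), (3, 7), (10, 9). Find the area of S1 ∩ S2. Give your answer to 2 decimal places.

The intersection is the polygon with vertices (8,8.429), (6,7.857), (6,8), (4.5,8), (6,9), (8,9).
By the shoelace formula its area is 2.46.

2.46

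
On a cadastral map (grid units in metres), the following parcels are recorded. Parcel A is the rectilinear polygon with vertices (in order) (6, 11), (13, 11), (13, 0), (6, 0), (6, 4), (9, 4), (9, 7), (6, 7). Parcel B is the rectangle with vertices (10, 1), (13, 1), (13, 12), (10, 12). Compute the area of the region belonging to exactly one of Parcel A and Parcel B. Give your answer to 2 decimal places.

41.00

|Parcel A| = 68, |Parcel B| = 33, |Parcel A∩Parcel B| = 30.
|Parcel A △ Parcel B| = |Parcel A| + |Parcel B| − 2·|Parcel A∩Parcel B| = 68 + 33 − 60 = 41.00.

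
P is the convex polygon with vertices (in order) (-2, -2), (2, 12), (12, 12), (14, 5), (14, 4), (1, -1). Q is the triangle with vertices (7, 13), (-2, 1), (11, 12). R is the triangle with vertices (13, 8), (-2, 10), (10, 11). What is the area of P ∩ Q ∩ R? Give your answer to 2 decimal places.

6.96

The intersection is the polygon with vertices (5.2,10.6), (9.798,10.983), (7.189,8.775), (4.136,9.182).
By the shoelace formula its area is 6.96.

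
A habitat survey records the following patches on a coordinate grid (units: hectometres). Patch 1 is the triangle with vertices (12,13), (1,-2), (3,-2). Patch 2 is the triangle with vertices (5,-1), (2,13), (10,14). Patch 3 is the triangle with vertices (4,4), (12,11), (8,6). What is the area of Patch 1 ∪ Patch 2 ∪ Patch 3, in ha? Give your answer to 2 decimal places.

By inclusion–exclusion:
Individual areas: |Patch 1| = 15, |Patch 2| = 57.5, |Patch 3| = 6.
|Patch 1∩Patch 2| = 5.2369.
|Patch 1∩Patch 3| = 2.1927.
|Patch 2∩Patch 3| = 2.2588.
|Patch 1∩Patch 2∩Patch 3| = 0.6459.
|Patch 1 ∪ Patch 2 ∪ Patch 3| = 78.5 − 9.6884 + 0.6459 = 69.46.

69.46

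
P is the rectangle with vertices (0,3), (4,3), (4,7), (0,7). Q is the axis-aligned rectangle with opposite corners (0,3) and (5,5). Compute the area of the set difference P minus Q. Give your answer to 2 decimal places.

|P∩Q|: x∈[0,4], y∈[3,5] → 4·2 = 8.
|P| = 16.
|P ∖ Q| = |P| − |P∩Q| = 16 − 8 = 8.00.

8.00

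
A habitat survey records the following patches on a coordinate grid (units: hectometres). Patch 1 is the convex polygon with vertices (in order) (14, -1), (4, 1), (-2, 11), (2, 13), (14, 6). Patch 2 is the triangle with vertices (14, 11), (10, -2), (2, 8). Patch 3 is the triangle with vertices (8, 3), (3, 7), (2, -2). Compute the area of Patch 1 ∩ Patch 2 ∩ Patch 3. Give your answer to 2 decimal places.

5.38

The intersection is the polygon with vertices (2.976,6.78), (3,7), (8,3), (6.8,2).
By the shoelace formula its area is 5.38.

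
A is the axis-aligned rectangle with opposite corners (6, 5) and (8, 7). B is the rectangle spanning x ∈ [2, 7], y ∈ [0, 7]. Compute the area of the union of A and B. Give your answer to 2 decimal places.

By inclusion–exclusion:
Individual areas: |A| = 4, |B| = 35.
|A∩B|: x∈[6,7], y∈[5,7] → 1·2 = 2.
|A ∪ B| = 39 − 2 = 37.00.

37.00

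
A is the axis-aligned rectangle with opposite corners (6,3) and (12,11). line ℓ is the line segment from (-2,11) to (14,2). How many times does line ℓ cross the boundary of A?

2

The segment meets the boundary at (12,3.125), (6,6.5).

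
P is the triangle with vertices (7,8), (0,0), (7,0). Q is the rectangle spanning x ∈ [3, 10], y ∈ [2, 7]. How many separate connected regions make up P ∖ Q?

2

P ∖ Q splits into 2 disjoint pieces (area 0.4375, area 13.1429).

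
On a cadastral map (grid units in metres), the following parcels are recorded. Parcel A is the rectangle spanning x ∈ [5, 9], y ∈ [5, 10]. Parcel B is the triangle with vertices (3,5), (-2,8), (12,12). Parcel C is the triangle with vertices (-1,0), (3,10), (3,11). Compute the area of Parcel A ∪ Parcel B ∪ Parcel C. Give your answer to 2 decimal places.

By inclusion–exclusion:
Individual areas: |Parcel A| = 20, |Parcel B| = 31, |Parcel C| = 2.
|Parcel A∩Parcel B| = 7.5556.
|Parcel A∩Parcel C| = 0.
|Parcel B∩Parcel C| = 0.9136.
|Parcel A∩Parcel B∩Parcel C| = 0.
|Parcel A ∪ Parcel B ∪ Parcel C| = 53 − 8.4691 + 0 = 44.53.

44.53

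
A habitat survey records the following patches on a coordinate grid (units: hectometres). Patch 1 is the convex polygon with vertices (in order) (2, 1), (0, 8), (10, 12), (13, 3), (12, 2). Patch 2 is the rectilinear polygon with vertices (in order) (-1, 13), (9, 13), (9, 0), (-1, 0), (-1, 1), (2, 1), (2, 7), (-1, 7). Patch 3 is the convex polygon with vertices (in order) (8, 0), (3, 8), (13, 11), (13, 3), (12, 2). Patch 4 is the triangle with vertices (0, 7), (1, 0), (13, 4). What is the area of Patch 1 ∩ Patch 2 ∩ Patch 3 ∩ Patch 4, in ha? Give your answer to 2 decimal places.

10.83

The intersection is the polygon with vertices (4.236,6.022), (9,4.923), (9,2.667), (6.793,1.931).
By the shoelace formula its area is 10.83.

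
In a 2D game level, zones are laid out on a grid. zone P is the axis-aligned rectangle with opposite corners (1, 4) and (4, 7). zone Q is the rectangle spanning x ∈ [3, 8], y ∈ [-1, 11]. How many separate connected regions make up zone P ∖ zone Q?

1

zone P ∖ zone Q is a single connected region.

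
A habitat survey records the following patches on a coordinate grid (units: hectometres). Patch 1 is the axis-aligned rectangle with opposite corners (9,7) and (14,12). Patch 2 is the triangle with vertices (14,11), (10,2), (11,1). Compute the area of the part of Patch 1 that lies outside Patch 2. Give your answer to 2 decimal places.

23.84

|Patch 1| = 25, |Patch 1∩Patch 2| = 1.1556.
|Patch 1 ∖ Patch 2| = |Patch 1| − |Patch 1∩Patch 2| = 25 − 1.1556 = 23.84.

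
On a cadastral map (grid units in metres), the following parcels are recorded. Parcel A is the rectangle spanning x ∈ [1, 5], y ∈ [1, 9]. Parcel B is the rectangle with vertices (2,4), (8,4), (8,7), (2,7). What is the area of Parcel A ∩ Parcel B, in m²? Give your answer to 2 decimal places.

|Parcel A∩Parcel B|: x∈[2,5], y∈[4,7] → 3·3 = 9.

9.00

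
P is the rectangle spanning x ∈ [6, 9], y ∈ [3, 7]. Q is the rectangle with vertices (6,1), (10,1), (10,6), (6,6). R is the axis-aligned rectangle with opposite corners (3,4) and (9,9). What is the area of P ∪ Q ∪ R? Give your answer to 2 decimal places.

44.00

By inclusion–exclusion:
Individual areas: |P| = 12, |Q| = 20, |R| = 30.
|P∩Q|: x∈[6,9], y∈[3,6] → 3·3 = 9.
|P∩R|: x∈[6,9], y∈[4,7] → 3·3 = 9.
|Q∩R|: x∈[6,9], y∈[4,6] → 3·2 = 6.
|P∩Q∩R| = 6.
|P ∪ Q ∪ R| = 62 − 24 + 6 = 44.00.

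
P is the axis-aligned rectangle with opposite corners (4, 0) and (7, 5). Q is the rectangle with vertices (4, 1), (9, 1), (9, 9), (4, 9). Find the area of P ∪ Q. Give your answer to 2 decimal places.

43.00

By inclusion–exclusion:
Individual areas: |P| = 15, |Q| = 40.
|P∩Q|: x∈[4,7], y∈[1,5] → 3·4 = 12.
|P ∪ Q| = 55 − 12 = 43.00.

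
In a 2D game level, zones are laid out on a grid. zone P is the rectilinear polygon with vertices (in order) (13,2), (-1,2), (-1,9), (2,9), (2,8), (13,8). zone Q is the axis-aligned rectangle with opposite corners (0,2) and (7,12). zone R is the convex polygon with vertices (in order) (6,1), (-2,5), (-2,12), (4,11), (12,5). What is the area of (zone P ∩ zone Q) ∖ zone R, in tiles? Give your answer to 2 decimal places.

|zone P ∩ zone Q| = 44.
|(zone P ∩ zone Q) ∩ zone R| = 40.
|(zone P ∩ zone Q) ∖ zone R| = 44 − 40 = 4.00.

4.00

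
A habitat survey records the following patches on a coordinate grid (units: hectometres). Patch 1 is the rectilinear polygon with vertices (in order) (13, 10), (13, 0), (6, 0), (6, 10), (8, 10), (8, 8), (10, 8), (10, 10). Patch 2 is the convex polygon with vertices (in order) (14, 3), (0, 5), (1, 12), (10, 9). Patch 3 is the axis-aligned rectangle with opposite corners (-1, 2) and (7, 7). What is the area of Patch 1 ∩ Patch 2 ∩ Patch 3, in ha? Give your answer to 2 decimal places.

2.93

The intersection is the polygon with vertices (6,4.143), (6,7), (7,7), (7,4).
By the shoelace formula its area is 2.93.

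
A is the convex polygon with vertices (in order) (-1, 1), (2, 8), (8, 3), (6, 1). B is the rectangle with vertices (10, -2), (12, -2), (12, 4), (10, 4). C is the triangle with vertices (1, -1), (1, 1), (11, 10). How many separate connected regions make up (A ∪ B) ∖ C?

3

(A ∪ B) ∖ C splits into 3 disjoint pieces (area 20.7837, area 9.2277, area 12).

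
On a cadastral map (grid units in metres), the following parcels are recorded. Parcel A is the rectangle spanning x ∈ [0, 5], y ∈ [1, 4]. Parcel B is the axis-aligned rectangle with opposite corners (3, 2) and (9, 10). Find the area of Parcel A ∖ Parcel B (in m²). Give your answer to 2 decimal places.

|Parcel A∩Parcel B|: x∈[3,5], y∈[2,4] → 2·2 = 4.
|Parcel A| = 15.
|Parcel A ∖ Parcel B| = |Parcel A| − |Parcel A∩Parcel B| = 15 − 4 = 11.00.

11.00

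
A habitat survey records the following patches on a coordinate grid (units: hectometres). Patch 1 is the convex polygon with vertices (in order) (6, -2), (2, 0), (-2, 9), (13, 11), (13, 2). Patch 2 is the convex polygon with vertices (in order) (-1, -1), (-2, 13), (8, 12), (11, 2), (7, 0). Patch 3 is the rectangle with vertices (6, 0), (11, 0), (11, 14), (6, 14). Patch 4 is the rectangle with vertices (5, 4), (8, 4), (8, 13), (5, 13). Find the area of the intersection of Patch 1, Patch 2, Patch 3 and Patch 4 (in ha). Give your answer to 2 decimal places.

The intersection is the polygon with vertices (6,10.067), (8,10.333), (8,4), (6,4).
By the shoelace formula its area is 12.40.

12.40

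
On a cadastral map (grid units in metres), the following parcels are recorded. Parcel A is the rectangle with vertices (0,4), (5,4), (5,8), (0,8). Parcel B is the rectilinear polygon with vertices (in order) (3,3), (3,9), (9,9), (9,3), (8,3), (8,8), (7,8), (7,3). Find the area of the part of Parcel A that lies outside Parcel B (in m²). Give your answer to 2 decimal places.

12.00

|Parcel A| = 20, |Parcel A∩Parcel B| = 8.
|Parcel A ∖ Parcel B| = |Parcel A| − |Parcel A∩Parcel B| = 20 − 8 = 12.00.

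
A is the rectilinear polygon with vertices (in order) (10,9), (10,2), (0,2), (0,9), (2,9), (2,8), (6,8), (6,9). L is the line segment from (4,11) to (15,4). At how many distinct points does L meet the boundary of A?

The segment meets the boundary at (10,7.182), (7.143,9).

2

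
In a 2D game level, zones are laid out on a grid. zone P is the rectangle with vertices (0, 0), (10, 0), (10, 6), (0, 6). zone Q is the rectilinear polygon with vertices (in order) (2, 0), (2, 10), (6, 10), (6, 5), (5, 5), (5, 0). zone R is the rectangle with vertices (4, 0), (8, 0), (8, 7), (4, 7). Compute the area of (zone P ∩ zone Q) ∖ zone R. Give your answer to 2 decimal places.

|zone P ∩ zone Q| = 19.
|(zone P ∩ zone Q) ∩ zone R| = 7.
|(zone P ∩ zone Q) ∖ zone R| = 19 − 7 = 12.00.

12.00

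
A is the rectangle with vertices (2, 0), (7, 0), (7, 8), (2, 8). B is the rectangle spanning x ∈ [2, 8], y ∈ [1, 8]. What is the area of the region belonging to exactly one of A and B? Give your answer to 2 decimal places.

12.00

|A∩B|: x∈[2,7], y∈[1,8] → 5·7 = 35.
|A △ B| = |A| + |B| − 2·|A∩B| = 40 + 42 − 70 = 12.00.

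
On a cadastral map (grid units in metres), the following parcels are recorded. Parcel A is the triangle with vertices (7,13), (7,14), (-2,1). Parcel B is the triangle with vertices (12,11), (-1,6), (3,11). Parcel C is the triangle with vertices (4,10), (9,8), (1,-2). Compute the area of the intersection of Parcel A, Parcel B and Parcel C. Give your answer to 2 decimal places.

The intersection is the polygon with vertices (3.625,8.5), (3.87,9.478), (4.181,9.928), (4.577,9.769).
By the shoelace formula its area is 0.42.

0.42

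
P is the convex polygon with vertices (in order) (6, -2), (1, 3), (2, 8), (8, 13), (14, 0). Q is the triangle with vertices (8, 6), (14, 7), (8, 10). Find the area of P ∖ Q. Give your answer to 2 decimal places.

|P| = 113, |P∩Q| = 7.8.
|P ∖ Q| = |P| − |P∩Q| = 113 − 7.8 = 105.20.

105.20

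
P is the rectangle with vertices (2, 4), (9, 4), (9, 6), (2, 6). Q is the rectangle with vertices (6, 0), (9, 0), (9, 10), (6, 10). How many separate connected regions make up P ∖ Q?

1

P ∖ Q is a single connected region.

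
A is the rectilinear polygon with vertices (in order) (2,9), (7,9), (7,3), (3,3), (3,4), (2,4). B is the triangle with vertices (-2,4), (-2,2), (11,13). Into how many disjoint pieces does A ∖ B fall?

A ∖ B splits into 2 disjoint pieces (area 3.594, area 21.2762).

2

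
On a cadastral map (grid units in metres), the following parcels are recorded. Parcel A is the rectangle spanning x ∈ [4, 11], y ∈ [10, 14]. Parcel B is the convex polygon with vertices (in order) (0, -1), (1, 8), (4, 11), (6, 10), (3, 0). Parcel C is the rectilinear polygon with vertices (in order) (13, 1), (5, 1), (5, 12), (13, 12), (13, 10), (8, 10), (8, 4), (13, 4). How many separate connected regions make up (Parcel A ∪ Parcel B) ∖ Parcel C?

1

(Parcel A ∪ Parcel B) ∖ Parcel C is a single connected region.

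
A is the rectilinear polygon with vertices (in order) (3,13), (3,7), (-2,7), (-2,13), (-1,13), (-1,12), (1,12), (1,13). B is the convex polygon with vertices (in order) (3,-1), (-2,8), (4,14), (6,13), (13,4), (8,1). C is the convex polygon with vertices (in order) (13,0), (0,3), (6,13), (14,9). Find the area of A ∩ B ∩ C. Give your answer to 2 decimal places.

0.30

The intersection is the polygon with vertices (2.4,7), (3,8), (3,7).
By the shoelace formula its area is 0.30.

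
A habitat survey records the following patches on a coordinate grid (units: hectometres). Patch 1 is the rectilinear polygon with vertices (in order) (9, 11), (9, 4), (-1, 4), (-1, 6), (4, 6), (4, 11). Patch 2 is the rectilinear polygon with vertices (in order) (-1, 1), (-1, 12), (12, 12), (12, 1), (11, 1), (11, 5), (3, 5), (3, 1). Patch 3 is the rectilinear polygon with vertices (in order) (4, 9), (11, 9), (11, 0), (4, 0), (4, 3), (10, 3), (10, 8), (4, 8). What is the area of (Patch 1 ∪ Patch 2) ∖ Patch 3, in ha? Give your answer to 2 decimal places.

|Patch 1 ∪ Patch 2| = 117.
|(Patch 1 ∪ Patch 2) ∩ Patch 3| = 10.
|(Patch 1 ∪ Patch 2) ∖ Patch 3| = 117 − 10 = 107.00.

107.00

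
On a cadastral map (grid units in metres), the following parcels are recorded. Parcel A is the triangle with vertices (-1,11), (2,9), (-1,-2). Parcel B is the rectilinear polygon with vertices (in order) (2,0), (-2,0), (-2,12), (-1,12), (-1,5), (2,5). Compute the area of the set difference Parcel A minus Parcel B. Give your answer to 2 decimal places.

13.36

|Parcel A| = 19.5, |Parcel A∩Parcel B| = 6.1364.
|Parcel A ∖ Parcel B| = |Parcel A| − |Parcel A∩Parcel B| = 19.5 − 6.1364 = 13.36.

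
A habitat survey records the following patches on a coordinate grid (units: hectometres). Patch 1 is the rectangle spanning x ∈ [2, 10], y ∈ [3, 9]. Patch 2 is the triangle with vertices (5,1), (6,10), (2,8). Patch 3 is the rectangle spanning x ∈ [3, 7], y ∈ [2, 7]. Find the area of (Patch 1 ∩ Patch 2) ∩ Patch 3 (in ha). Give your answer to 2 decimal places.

8.25

The region (Patch 1 ∩ Patch 2) ∩ Patch 3 is the polygon with vertices (5.222,3), (4.143,3), (3,5.667), (3,7), (5.667,7).
By the shoelace formula its area is 8.25.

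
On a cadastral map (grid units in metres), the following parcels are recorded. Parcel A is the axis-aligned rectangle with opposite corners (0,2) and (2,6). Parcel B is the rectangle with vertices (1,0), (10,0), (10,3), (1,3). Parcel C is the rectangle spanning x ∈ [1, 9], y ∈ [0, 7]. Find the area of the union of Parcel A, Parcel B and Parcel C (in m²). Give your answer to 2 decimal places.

63.00

By inclusion–exclusion:
Individual areas: |Parcel A| = 8, |Parcel B| = 27, |Parcel C| = 56.
|Parcel A∩Parcel B|: x∈[1,2], y∈[2,3] → 1·1 = 1.
|Parcel A∩Parcel C|: x∈[1,2], y∈[2,6] → 1·4 = 4.
|Parcel B∩Parcel C|: x∈[1,9], y∈[0,3] → 8·3 = 24.
|Parcel A∩Parcel B∩Parcel C| = 1.
|Parcel A ∪ Parcel B ∪ Parcel C| = 91 − 29 + 1 = 63.00.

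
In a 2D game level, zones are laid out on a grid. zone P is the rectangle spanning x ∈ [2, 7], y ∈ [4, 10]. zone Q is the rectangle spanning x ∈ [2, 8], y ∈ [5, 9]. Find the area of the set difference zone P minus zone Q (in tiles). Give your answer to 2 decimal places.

10.00

|zone P∩zone Q|: x∈[2,7], y∈[5,9] → 5·4 = 20.
|zone P| = 30.
|zone P ∖ zone Q| = |zone P| − |zone P∩zone Q| = 30 − 20 = 10.00.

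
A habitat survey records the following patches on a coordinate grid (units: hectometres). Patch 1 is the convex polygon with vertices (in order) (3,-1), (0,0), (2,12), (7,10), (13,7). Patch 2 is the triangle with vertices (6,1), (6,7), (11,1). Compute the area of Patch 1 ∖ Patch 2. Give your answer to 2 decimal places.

|Patch 1| = 89.5, |Patch 1∩Patch 2| = 7.84.
|Patch 1 ∖ Patch 2| = |Patch 1| − |Patch 1∩Patch 2| = 89.5 − 7.84 = 81.66.

81.66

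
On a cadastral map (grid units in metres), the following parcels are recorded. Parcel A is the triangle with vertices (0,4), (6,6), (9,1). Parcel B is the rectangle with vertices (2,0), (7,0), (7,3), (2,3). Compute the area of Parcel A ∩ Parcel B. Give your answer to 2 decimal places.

2.67

The intersection is the polygon with vertices (3,3), (7,3), (7,1.667).
By the shoelace formula its area is 2.67.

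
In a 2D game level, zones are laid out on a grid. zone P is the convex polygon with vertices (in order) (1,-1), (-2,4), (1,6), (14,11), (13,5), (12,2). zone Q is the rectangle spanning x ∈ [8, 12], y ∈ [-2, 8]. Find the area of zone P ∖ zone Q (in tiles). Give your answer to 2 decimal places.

|zone P| = 104, |zone P∩zone Q| = 26.1818.
|zone P ∖ zone Q| = |zone P| − |zone P∩zone Q| = 104 − 26.1818 = 77.82.

77.82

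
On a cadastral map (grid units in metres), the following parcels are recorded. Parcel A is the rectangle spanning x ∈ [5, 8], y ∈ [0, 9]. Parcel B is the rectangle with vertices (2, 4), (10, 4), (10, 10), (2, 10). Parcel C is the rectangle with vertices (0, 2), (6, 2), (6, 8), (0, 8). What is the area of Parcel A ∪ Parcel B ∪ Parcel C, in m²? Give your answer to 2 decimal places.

By inclusion–exclusion:
Individual areas: |Parcel A| = 27, |Parcel B| = 48, |Parcel C| = 36.
|Parcel A∩Parcel B|: x∈[5,8], y∈[4,9] → 3·5 = 15.
|Parcel A∩Parcel C|: x∈[5,6], y∈[2,8] → 1·6 = 6.
|Parcel B∩Parcel C|: x∈[2,6], y∈[4,8] → 4·4 = 16.
|Parcel A∩Parcel B∩Parcel C| = 4.
|Parcel A ∪ Parcel B ∪ Parcel C| = 111 − 37 + 4 = 78.00.

78.00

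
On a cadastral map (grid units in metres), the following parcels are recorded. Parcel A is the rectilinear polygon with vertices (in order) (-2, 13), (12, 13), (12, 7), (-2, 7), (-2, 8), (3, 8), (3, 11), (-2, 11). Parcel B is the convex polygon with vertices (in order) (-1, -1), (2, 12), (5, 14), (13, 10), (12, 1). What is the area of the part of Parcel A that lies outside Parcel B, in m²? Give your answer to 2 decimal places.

17.85

|Parcel A| = 69, |Parcel A∩Parcel B| = 51.1538.
|Parcel A ∖ Parcel B| = |Parcel A| − |Parcel A∩Parcel B| = 69 − 51.1538 = 17.85.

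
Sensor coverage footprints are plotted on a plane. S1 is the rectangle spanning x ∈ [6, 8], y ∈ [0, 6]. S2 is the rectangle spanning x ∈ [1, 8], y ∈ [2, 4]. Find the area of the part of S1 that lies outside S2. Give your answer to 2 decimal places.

|S1∩S2|: x∈[6,8], y∈[2,4] → 2·2 = 4.
|S1| = 12.
|S1 ∖ S2| = |S1| − |S1∩S2| = 12 − 4 = 8.00.

8.00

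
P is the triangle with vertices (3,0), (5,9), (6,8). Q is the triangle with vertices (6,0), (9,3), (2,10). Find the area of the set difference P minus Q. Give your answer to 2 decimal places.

|P| = 5.5, |P∩Q| = 2.2561.
|P ∖ Q| = |P| − |P∩Q| = 5.5 − 2.2561 = 3.24.

3.24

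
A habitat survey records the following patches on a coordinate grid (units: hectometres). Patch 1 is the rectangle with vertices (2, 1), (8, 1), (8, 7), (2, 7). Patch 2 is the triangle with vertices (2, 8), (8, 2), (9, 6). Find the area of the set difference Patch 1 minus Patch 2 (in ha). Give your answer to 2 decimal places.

24.39

|Patch 1| = 36, |Patch 1∩Patch 2| = 11.6071.
|Patch 1 ∖ Patch 2| = |Patch 1| − |Patch 1∩Patch 2| = 36 − 11.6071 = 24.39.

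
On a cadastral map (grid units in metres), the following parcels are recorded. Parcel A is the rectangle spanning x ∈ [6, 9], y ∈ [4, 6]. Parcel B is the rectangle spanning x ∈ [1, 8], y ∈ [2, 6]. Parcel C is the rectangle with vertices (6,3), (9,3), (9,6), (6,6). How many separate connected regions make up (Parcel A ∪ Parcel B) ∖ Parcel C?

1

(Parcel A ∪ Parcel B) ∖ Parcel C is a single connected region.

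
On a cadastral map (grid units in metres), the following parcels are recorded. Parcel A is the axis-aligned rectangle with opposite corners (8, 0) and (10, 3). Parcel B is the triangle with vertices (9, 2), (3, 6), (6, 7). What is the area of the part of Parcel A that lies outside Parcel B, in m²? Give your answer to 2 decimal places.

|Parcel A| = 6, |Parcel A∩Parcel B| = 0.3667.
|Parcel A ∖ Parcel B| = |Parcel A| − |Parcel A∩Parcel B| = 6 − 0.3667 = 5.63.

5.63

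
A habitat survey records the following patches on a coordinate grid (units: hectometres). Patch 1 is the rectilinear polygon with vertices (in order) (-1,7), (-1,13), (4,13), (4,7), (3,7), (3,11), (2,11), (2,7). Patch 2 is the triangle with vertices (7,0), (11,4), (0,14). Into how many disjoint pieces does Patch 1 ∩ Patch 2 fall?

Patch 1 ∩ Patch 2 is a single connected region.

1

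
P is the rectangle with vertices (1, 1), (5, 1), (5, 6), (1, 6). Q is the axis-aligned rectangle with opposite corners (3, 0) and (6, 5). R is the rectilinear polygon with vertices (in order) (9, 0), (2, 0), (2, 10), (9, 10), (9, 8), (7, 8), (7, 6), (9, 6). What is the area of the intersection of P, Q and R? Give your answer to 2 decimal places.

The intersection is the polygon with vertices (3,1), (3,5), (5,5), (5,1).
By the shoelace formula its area is 8.00.

8.00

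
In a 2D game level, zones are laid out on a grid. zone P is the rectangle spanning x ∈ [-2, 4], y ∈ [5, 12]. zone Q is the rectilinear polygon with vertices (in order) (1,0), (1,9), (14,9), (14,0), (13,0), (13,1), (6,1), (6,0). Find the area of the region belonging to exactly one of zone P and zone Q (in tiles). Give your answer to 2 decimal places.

|zone P| = 42, |zone Q| = 110, |zone P∩zone Q| = 12.
|zone P △ zone Q| = |zone P| + |zone Q| − 2·|zone P∩zone Q| = 42 + 110 − 24 = 128.00.

128.00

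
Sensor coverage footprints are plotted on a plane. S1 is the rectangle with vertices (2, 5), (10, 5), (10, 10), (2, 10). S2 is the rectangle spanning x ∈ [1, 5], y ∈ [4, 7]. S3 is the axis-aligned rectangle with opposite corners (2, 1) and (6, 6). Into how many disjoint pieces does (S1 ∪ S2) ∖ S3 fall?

1

(S1 ∪ S2) ∖ S3 is a single connected region.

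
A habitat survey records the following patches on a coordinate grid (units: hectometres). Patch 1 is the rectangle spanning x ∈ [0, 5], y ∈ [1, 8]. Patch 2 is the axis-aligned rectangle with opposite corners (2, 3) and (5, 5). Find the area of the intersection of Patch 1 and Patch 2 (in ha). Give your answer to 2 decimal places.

6.00

|Patch 1∩Patch 2|: x∈[2,5], y∈[3,5] → 3·2 = 6.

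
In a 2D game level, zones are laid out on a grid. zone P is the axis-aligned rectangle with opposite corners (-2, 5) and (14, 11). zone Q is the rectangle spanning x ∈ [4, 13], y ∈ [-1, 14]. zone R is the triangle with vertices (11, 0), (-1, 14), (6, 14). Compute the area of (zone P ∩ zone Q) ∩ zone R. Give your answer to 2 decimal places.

20.56

The region (zone P ∩ zone Q) ∩ zone R is the polygon with vertices (6.714,5), (4,8.167), (4,11), (7.071,11), (9.214,5).
By the shoelace formula its area is 20.56.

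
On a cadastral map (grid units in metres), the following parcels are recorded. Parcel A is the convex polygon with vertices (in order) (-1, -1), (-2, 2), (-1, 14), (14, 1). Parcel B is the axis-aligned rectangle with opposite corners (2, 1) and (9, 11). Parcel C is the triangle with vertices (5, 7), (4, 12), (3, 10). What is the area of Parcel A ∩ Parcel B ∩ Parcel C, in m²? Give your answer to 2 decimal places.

1.89

The intersection is the polygon with vertices (4.564,9.177), (5,7), (3,10), (3.186,10.372).
By the shoelace formula its area is 1.89.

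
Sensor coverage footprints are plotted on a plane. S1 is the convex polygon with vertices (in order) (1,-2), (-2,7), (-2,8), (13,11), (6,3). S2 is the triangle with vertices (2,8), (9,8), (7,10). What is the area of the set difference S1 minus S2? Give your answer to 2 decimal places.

|S1| = 83.5, |S1∩S2| = 6.8833.
|S1 ∖ S2| = |S1| − |S1∩S2| = 83.5 − 6.8833 = 76.62.

76.62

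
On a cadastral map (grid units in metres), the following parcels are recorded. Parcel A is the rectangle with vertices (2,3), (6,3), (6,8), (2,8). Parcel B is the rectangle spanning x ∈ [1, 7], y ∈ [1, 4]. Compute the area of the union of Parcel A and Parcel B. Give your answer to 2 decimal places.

34.00

By inclusion–exclusion:
Individual areas: |Parcel A| = 20, |Parcel B| = 18.
|Parcel A∩Parcel B|: x∈[2,6], y∈[3,4] → 4·1 = 4.
|Parcel A ∪ Parcel B| = 38 − 4 = 34.00.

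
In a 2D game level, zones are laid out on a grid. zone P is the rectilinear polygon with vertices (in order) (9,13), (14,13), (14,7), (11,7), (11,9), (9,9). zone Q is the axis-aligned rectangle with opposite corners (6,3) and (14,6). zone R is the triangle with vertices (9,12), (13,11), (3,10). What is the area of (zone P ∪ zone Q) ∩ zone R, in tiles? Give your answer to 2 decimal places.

2.80

The region (zone P ∪ zone Q) ∩ zone R is the polygon with vertices (9,12), (13,11), (9,10.6).
By the shoelace formula its area is 2.80.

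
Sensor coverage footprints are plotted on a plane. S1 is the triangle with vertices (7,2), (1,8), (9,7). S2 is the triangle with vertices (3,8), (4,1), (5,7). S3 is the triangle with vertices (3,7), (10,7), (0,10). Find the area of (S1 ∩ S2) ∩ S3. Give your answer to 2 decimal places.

The region (S1 ∩ S2) ∩ S3 is the polygon with vertices (3.036,7.745), (3.667,7.667), (5,7), (3.143,7).
By the shoelace formula its area is 0.85.

0.85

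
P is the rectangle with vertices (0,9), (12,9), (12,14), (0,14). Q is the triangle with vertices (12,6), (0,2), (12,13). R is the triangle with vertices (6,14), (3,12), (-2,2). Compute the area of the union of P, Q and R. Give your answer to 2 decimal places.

97.36

By inclusion–exclusion:
Individual areas: |P| = 60, |Q| = 42, |R| = 10.
|P∩Q| = 8.7273.
|P∩R| = 5.9167.
|Q∩R| = 0.
|P∩Q∩R| = 0.
|P ∪ Q ∪ R| = 112 − 14.6439 + 0 = 97.36.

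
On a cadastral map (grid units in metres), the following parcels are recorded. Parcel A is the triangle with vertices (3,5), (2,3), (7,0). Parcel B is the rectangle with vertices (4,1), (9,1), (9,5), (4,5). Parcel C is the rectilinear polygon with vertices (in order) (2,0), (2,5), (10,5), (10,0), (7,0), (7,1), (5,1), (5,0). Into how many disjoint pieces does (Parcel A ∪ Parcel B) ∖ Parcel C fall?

(Parcel A ∪ Parcel B) ∖ Parcel C is a single connected region.

1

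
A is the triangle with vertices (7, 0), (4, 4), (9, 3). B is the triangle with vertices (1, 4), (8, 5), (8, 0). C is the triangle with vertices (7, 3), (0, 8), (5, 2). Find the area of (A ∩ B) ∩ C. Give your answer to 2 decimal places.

The region (A ∩ B) ∩ C is the polygon with vertices (6.222,3.556), (7,3), (5.364,2.182), (4,4).
By the shoelace formula its area is 2.49.

2.49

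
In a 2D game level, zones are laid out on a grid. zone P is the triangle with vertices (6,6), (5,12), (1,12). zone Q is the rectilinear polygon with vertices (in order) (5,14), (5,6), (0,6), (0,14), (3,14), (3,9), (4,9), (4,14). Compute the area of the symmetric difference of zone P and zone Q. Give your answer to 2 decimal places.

33.50

|zone P| = 12, |zone Q| = 35, |zone P∩zone Q| = 6.75.
|zone P △ zone Q| = |zone P| + |zone Q| − 2·|zone P∩zone Q| = 12 + 35 − 13.5 = 33.50.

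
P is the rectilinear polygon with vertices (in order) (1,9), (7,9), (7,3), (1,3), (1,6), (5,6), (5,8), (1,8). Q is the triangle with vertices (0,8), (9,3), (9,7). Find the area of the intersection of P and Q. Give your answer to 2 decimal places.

5.88

The intersection is the polygon with vertices (7,4.111), (3.6,6), (5,6), (5,7.444), (7,7.222).
By the shoelace formula its area is 5.88.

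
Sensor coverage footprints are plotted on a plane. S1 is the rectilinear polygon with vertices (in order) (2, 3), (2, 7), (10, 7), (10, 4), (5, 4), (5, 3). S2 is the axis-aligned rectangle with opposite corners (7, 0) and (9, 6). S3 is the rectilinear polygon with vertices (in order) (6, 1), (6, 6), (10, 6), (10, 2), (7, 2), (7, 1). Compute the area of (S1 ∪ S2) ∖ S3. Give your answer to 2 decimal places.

|S1 ∪ S2| = 35.
|(S1 ∪ S2) ∩ S3| = 12.
|(S1 ∪ S2) ∖ S3| = 35 − 12 = 23.00.

23.00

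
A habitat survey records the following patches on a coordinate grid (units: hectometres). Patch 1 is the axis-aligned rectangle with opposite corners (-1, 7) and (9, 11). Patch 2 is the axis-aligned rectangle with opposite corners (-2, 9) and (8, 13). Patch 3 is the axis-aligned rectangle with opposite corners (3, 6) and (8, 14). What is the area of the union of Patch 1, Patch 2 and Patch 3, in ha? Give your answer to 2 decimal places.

By inclusion–exclusion:
Individual areas: |Patch 1| = 40, |Patch 2| = 40, |Patch 3| = 40.
|Patch 1∩Patch 2|: x∈[-1,8], y∈[9,11] → 9·2 = 18.
|Patch 1∩Patch 3|: x∈[3,8], y∈[7,11] → 5·4 = 20.
|Patch 2∩Patch 3|: x∈[3,8], y∈[9,13] → 5·4 = 20.
|Patch 1∩Patch 2∩Patch 3| = 10.
|Patch 1 ∪ Patch 2 ∪ Patch 3| = 120 − 58 + 10 = 72.00.

72.00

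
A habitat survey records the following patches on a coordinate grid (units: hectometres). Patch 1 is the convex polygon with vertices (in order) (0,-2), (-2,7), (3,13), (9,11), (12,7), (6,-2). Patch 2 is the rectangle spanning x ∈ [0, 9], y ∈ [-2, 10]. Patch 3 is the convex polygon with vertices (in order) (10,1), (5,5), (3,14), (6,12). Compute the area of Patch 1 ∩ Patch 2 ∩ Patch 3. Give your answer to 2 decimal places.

21.97

The intersection is the polygon with vertices (6.727,10), (9,3.75), (9,2.5), (8.696,2.043), (5,5), (3.889,10).
By the shoelace formula its area is 21.97.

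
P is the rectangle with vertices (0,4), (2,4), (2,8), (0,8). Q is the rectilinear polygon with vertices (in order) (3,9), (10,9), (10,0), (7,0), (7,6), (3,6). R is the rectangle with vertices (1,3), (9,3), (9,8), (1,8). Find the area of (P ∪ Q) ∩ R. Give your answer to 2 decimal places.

|P ∪ Q| = 47.
|(P ∪ Q) ∩ R| = 22.00.

22.00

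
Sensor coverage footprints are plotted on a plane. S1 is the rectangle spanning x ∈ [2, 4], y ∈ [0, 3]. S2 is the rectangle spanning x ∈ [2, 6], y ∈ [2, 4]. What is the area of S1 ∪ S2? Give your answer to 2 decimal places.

By inclusion–exclusion:
Individual areas: |S1| = 6, |S2| = 8.
|S1∩S2|: x∈[2,4], y∈[2,3] → 2·1 = 2.
|S1 ∪ S2| = 14 − 2 = 12.00.

12.00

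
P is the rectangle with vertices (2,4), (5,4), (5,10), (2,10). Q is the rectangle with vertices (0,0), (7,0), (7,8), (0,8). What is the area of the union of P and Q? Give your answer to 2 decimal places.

62.00

By inclusion–exclusion:
Individual areas: |P| = 18, |Q| = 56.
|P∩Q|: x∈[2,5], y∈[4,8] → 3·4 = 12.
|P ∪ Q| = 74 − 12 = 62.00.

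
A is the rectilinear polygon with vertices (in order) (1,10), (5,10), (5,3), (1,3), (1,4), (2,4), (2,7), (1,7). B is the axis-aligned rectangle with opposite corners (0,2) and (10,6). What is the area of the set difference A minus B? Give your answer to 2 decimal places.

15.00

|A| = 25, |A∩B| = 10.
|A ∖ B| = |A| − |A∩B| = 25 − 10 = 15.00.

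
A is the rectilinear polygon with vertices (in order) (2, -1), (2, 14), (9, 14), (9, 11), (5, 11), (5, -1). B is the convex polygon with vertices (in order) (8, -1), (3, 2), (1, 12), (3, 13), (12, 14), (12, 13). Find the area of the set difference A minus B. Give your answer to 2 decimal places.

|A| = 57, |A∩B| = 41.45.
|A ∖ B| = |A| − |A∩B| = 57 − 41.45 = 15.55.

15.55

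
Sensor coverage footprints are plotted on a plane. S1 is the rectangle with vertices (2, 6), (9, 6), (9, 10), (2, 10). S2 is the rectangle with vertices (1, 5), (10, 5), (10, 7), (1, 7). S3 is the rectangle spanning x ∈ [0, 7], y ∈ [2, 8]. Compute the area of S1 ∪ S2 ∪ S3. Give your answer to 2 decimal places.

64.00

By inclusion–exclusion:
Individual areas: |S1| = 28, |S2| = 18, |S3| = 42.
|S1∩S2|: x∈[2,9], y∈[6,7] → 7·1 = 7.
|S1∩S3|: x∈[2,7], y∈[6,8] → 5·2 = 10.
|S2∩S3|: x∈[1,7], y∈[5,7] → 6·2 = 12.
|S1∩S2∩S3| = 5.
|S1 ∪ S2 ∪ S3| = 88 − 29 + 5 = 64.00.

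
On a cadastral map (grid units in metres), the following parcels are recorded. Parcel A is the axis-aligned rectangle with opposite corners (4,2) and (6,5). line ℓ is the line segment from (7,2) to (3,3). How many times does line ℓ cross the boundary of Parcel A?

The segment meets the boundary at (4,2.75), (6,2.25).

2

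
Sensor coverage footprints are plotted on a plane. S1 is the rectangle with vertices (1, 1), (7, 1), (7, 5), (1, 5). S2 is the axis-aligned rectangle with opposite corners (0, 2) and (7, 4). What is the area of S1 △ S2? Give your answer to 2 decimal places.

|S1∩S2|: x∈[1,7], y∈[2,4] → 6·2 = 12.
|S1 △ S2| = |S1| + |S2| − 2·|S1∩S2| = 24 + 14 − 24 = 14.00.

14.00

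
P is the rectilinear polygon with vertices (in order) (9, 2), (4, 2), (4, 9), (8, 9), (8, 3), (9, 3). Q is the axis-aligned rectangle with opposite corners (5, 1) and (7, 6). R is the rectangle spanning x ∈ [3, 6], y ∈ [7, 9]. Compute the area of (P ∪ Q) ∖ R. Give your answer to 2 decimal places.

|P ∪ Q| = 31.
|(P ∪ Q) ∩ R| = 4.
|(P ∪ Q) ∖ R| = 31 − 4 = 27.00.

27.00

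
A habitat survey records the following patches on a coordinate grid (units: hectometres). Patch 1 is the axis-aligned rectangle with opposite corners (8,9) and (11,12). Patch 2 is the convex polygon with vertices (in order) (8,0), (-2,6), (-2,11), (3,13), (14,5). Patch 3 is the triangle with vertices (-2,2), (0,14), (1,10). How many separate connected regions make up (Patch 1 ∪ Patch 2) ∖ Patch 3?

2

(Patch 1 ∪ Patch 2) ∖ Patch 3 splits into 2 disjoint pieces (area 109.1081, area 6.02).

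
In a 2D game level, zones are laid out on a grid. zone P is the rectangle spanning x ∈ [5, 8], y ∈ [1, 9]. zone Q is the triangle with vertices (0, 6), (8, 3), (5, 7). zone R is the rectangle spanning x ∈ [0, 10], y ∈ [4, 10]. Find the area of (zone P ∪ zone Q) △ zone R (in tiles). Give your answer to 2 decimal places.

|zone P ∪ zone Q| = 31.1875.
|(zone P ∪ zone Q) ∩ zone R| = 22.1875.
|(zone P ∪ zone Q) △ zone R| = 31.1875 + 60 − 44.375 = 46.81.

46.81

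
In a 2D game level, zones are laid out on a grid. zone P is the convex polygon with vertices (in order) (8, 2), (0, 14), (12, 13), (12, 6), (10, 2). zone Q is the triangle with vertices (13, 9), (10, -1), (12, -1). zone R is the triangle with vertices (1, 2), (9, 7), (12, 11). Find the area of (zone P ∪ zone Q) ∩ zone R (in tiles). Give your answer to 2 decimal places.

6.34

The region (zone P ∪ zone Q) ∩ zone R is the polygon with vertices (5.529,5.706), (12,11), (9,7), (5.941,5.088).
By the shoelace formula its area is 6.34.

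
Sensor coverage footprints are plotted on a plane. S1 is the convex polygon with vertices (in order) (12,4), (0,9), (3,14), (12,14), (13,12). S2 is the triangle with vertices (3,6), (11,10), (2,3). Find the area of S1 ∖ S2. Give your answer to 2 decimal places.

|S1| = 87.5, |S1∩S2| = 3.9544.
|S1 ∖ S2| = |S1| − |S1∩S2| = 87.5 − 3.9544 = 83.55.

83.55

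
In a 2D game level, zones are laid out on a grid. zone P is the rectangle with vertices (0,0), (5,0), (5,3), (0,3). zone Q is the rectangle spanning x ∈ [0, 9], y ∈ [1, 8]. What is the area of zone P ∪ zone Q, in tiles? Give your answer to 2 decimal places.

By inclusion–exclusion:
Individual areas: |zone P| = 15, |zone Q| = 63.
|zone P∩zone Q|: x∈[0,5], y∈[1,3] → 5·2 = 10.
|zone P ∪ zone Q| = 78 − 10 = 68.00.

68.00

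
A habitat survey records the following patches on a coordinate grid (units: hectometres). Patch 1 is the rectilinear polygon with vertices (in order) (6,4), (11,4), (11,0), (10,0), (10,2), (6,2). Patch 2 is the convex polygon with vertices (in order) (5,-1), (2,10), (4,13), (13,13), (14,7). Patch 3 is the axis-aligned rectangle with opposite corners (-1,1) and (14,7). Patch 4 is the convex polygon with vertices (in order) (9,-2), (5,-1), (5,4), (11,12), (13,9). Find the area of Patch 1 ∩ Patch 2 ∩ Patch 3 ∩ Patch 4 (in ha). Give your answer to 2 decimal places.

7.00

The intersection is the polygon with vertices (6,2), (6,4), (10.625,4), (8.375,2).
By the shoelace formula its area is 7.00.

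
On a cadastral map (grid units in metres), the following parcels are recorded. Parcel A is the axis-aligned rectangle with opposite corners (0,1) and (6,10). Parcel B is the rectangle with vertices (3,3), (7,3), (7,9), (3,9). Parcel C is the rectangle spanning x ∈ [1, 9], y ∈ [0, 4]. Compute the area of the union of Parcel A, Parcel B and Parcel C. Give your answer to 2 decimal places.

76.00

By inclusion–exclusion:
Individual areas: |Parcel A| = 54, |Parcel B| = 24, |Parcel C| = 32.
|Parcel A∩Parcel B|: x∈[3,6], y∈[3,9] → 3·6 = 18.
|Parcel A∩Parcel C|: x∈[1,6], y∈[1,4] → 5·3 = 15.
|Parcel B∩Parcel C|: x∈[3,7], y∈[3,4] → 4·1 = 4.
|Parcel A∩Parcel B∩Parcel C| = 3.
|Parcel A ∪ Parcel B ∪ Parcel C| = 110 − 37 + 3 = 76.00.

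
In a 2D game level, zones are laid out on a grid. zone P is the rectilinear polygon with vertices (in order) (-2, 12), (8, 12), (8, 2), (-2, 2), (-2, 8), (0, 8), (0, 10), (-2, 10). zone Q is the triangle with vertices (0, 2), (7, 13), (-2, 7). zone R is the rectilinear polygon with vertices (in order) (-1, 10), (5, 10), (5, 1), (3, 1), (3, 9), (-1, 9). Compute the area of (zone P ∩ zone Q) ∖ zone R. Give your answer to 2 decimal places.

23.31

|zone P ∩ zone Q| = 27.9848.
|(zone P ∩ zone Q) ∩ zone R| = 4.6786.
|(zone P ∩ zone Q) ∖ zone R| = 27.9848 − 4.6786 = 23.31.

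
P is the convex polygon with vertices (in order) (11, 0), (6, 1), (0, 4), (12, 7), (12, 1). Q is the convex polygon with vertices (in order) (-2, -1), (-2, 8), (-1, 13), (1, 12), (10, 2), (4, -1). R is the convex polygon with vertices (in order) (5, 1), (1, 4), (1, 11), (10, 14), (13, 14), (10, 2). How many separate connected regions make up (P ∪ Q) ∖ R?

(P ∪ Q) ∖ R is a single connected region.

1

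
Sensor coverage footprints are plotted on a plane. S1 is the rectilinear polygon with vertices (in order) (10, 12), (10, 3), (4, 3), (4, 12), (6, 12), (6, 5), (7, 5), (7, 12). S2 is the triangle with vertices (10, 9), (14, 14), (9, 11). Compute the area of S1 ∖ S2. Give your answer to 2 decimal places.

45.70

|S1| = 47, |S1∩S2| = 1.3.
|S1 ∖ S2| = |S1| − |S1∩S2| = 47 − 1.3 = 45.70.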